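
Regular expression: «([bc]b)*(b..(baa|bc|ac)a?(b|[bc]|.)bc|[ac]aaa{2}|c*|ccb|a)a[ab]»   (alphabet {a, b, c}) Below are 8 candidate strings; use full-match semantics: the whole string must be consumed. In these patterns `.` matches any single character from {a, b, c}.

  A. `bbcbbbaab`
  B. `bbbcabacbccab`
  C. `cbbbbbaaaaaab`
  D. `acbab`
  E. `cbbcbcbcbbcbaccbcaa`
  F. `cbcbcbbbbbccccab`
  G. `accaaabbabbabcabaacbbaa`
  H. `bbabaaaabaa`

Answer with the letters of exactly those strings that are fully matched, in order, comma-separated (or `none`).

A, C, F

A → match
B → no match
C → match
D → no match
E → no match
F → match
G → no match
H → no match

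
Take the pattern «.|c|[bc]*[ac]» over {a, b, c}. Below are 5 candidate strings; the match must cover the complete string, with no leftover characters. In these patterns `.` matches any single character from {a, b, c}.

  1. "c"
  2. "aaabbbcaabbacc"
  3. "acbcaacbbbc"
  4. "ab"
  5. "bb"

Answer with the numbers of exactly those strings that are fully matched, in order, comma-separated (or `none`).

1 → match
2 → no match
3 → no match
4 → no match
5 → no match

1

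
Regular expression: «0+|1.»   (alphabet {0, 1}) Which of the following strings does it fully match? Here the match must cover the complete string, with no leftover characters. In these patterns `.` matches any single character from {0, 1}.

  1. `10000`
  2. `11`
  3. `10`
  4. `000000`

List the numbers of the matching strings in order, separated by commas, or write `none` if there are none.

1. `10000` → no match
2. `11` → match
3. `10` → match
4. `000000` → match

2, 3, 4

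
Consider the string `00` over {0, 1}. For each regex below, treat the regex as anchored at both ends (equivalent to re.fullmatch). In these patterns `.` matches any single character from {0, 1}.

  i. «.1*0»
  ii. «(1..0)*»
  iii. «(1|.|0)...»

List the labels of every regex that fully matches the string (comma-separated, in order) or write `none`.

i

i → match
ii → no match
iii → no match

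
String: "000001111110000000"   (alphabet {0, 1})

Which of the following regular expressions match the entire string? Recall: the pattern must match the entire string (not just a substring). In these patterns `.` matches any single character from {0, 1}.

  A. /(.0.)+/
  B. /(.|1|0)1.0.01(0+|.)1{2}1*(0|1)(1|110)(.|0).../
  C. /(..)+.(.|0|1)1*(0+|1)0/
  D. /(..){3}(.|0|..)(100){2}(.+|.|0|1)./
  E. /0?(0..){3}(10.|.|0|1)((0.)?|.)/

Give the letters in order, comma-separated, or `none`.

A → no match
B → no match
C → match
D → no match
E → no match

C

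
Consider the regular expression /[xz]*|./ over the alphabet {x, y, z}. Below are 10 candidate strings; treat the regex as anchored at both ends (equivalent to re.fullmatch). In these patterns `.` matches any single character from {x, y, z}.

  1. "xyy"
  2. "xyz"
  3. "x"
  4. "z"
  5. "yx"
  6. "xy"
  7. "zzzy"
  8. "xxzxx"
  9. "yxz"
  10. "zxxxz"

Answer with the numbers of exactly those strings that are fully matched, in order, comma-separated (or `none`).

1 → no match
2 → no match
3 → match
4 → match
5 → no match
6 → no match
7 → no match
8 → match
9 → no match
10 → match

3, 4, 8, 10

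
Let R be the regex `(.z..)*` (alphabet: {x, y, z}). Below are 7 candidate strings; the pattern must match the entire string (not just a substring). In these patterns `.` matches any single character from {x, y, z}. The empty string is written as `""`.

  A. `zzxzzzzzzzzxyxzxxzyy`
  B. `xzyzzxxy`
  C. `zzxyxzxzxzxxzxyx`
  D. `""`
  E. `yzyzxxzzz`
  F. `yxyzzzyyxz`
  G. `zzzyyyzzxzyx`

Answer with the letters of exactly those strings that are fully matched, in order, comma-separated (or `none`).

D

A → no match
B → no match
C → no match
D → match
E → no match
F → no match
G → no match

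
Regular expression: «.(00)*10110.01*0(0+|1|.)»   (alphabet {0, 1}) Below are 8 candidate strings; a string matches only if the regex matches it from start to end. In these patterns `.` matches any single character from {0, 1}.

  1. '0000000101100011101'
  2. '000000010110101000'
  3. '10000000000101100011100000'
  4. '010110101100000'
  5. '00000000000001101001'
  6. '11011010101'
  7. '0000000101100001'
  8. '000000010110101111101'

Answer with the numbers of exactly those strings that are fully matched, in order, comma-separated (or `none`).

1, 2, 3, 4, 6, 7, 8

1 → match
2 → match
3 → match
4 → match
5 → no match
6 → match
7 → match
8 → match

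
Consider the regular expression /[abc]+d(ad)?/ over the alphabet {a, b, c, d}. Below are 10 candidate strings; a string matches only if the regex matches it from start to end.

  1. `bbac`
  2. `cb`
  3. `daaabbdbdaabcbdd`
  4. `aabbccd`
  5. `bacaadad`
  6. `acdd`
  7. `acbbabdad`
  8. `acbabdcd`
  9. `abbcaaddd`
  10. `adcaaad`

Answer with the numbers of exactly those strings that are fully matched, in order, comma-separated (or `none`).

1 → no match
2 → no match
3 → no match
4 → match
5 → match
6 → no match
7 → match
8 → no match
9 → no match
10 → no match

4, 5, 7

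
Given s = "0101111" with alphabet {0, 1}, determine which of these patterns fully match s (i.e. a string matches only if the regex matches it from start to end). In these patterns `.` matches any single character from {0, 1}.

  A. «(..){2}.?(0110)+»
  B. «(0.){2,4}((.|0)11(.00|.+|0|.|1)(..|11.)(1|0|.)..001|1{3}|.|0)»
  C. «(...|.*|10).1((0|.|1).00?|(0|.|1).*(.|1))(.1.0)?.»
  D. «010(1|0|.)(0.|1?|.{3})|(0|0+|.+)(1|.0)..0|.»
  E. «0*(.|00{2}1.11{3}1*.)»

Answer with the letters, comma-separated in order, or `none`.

A → no match — must end with "0110"
B → match
C → match
D → match
E → no match

B, C, D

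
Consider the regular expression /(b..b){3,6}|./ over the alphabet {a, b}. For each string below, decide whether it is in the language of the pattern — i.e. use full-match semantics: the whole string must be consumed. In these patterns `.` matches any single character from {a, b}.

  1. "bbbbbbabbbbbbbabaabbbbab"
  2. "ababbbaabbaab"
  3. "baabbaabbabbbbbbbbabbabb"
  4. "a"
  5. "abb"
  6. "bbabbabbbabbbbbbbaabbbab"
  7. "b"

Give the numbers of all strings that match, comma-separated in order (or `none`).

1 → no match
2 → no match
3 → match
4 → match
5 → no match
6 → match
7 → match

3, 4, 6, 7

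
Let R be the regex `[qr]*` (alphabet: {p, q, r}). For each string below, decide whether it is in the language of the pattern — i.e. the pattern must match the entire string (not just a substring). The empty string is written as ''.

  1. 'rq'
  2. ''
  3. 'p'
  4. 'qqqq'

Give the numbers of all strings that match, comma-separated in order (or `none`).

1 → match
2 → match
3 → no match
4 → match

1, 2, 4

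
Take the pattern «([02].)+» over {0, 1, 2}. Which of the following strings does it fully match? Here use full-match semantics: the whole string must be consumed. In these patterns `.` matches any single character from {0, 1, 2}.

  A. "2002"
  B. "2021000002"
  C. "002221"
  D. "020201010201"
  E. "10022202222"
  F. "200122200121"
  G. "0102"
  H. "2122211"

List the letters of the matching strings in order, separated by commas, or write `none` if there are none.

A. "2002" → match
B. "2021000002" → match
C. "002221" → match
D. "020201010201" → match
E. "10022202222" → no match
F. "200122200121" → match
G. "0102" → match
H. "2122211" → no match

A, B, C, D, F, G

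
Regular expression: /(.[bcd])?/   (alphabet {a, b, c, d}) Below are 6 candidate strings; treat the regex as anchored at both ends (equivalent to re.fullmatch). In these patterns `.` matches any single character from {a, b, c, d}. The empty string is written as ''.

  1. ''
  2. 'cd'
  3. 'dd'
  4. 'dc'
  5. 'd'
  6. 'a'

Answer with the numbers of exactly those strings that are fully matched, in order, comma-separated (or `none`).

1 → match
2 → match
3 → match
4 → match
5 → no match
6 → no match

1, 2, 3, 4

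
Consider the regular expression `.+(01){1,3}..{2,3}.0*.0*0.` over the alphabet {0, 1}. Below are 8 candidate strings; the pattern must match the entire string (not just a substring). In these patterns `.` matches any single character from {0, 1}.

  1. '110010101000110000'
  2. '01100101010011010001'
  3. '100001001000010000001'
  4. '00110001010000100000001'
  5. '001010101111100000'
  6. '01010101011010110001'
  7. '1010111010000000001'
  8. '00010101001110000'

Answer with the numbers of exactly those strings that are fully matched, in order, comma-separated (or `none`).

1, 2, 3, 4, 5, 6, 7, 8

1 → match
2 → match
3 → match
4 → match
5 → match
6 → match
7 → match
8 → match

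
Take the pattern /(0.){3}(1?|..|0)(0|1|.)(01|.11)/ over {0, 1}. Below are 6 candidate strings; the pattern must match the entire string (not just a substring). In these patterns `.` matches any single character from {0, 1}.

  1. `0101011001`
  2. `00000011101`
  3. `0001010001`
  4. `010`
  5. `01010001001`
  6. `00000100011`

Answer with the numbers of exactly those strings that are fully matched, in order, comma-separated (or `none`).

1, 2, 3, 5, 6

1 → match
2 → match
3 → match
4 → no match
5 → match
6 → match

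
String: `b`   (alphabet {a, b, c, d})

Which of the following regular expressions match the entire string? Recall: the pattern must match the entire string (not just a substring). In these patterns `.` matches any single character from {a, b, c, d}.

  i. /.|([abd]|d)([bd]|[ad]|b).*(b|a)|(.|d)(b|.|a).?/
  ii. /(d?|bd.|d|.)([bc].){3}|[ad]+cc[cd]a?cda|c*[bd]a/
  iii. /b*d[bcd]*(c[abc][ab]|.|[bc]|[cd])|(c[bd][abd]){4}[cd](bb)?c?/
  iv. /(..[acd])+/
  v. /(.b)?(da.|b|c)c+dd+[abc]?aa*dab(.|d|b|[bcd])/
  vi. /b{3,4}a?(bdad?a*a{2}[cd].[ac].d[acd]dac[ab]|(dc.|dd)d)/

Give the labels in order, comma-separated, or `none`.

i

i → match
ii → no match
iii → no match
iv → no match
v → no match
vi → no match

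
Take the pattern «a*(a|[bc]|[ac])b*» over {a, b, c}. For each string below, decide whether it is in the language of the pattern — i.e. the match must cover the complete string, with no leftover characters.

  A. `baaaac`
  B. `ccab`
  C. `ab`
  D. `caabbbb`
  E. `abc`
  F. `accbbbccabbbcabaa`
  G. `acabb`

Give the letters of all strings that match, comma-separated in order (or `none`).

C

A → no match
B → no match
C → match
D → no match
E → no match
F → no match
G → no match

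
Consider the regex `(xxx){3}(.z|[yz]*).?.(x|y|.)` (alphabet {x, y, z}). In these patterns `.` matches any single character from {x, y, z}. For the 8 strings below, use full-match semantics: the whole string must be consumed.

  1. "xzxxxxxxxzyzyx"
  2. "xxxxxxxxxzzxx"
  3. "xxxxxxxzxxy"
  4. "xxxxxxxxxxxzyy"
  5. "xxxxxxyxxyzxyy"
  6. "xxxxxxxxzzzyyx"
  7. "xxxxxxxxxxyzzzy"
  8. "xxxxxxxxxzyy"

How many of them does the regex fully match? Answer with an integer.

2

1 → no match — must start with "xxx"
2 → match
3 → no match
4 → no match
5 → no match
6 → no match
7 → no match
8 → match
Total matched: 2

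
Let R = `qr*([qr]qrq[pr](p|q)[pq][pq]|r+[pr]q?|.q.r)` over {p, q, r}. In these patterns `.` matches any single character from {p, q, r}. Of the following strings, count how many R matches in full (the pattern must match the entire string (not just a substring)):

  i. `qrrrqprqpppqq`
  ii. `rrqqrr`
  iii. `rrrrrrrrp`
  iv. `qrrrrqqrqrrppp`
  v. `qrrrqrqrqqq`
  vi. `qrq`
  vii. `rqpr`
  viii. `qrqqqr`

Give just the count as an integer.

2

i → no match
ii → no match — must start with `q`
iii → no match — must start with `q`
iv → no match
v → match
vi → no match
vii → no match — must start with `q`
viii → match
Total matched: 2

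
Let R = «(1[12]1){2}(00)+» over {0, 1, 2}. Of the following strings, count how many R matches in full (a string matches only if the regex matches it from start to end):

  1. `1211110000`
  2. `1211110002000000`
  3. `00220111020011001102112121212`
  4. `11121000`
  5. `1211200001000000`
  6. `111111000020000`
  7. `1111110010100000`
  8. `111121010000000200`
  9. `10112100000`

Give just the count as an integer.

1

1 → match
2 → no match
3 → no match — must start with `1`
4 → no match
5 → no match
6 → no match
7 → no match
8 → no match
9 → no match
Total matched: 1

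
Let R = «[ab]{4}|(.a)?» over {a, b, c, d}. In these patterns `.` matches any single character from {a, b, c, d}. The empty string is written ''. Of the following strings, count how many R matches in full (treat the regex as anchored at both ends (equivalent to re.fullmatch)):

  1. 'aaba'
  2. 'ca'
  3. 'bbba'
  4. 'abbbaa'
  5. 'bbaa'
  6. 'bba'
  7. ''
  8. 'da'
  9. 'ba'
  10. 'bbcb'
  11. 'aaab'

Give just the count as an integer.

8

1. 'aaba' → match
2. 'ca' → match
3. 'bbba' → match
4. 'abbbaa' → no match
5. 'bbaa' → match
6. 'bba' → no match
7. '' → match
8. 'da' → match
9. 'ba' → match
10. 'bbcb' → no match
11. 'aaab' → match
Total matched: 8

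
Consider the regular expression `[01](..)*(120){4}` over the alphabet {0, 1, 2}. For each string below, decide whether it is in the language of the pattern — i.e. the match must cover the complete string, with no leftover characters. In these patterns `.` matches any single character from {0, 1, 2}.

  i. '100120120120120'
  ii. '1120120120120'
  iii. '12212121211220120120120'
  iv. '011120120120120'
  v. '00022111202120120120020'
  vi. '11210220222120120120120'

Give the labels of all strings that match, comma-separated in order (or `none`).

i, ii, iv, vi

i → match
ii → match
iii → no match
iv → match
v → no match — must end with '120'
vi → match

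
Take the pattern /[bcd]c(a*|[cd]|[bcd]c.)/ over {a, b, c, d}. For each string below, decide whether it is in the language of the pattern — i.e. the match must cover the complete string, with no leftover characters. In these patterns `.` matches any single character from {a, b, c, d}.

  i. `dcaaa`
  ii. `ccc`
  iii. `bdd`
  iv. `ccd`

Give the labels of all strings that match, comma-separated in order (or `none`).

i, ii, iv

i. `dcaaa` → match
ii. `ccc` → match
iii. `bdd` → no match
iv. `ccd` → match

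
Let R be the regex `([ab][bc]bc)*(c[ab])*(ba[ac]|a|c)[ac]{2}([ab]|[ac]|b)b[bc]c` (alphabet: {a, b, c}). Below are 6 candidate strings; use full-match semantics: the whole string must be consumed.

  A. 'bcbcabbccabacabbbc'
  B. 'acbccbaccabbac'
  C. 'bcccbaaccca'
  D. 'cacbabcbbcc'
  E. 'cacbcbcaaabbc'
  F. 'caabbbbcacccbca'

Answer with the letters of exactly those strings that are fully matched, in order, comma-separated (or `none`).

A → no match
B → no match
C. 'bcccbaaccca' → no match — must end with 'c'
D. 'cacbabcbbcc' → no match
E → match
F → no match — must end with 'c'

E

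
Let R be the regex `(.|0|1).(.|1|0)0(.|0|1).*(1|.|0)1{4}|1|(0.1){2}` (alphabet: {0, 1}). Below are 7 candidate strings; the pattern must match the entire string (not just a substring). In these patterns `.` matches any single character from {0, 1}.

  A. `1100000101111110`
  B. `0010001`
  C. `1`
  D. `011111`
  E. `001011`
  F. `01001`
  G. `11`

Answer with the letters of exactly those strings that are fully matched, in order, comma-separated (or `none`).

C, E

A → no match — must end with `1`
B → no match
C → match
D → no match
E → match
F → no match
G → no match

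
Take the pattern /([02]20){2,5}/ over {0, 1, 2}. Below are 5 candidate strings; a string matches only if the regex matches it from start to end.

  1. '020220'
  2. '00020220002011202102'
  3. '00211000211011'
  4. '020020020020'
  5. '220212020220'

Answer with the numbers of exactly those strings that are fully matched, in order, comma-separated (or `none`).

1, 4

1 → match
2 → no match — must end with '20'
3 → no match — must end with '20'
4 → match
5 → no match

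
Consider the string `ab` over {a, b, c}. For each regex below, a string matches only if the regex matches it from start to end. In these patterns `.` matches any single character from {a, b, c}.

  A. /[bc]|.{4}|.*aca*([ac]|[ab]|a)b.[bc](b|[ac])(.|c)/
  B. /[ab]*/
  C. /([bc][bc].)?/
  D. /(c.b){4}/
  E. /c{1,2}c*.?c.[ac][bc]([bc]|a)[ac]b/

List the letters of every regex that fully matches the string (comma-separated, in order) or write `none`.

B

A → no match
B → match
C → no match
D → no match — must start with `c`
E → no match — must start with `c`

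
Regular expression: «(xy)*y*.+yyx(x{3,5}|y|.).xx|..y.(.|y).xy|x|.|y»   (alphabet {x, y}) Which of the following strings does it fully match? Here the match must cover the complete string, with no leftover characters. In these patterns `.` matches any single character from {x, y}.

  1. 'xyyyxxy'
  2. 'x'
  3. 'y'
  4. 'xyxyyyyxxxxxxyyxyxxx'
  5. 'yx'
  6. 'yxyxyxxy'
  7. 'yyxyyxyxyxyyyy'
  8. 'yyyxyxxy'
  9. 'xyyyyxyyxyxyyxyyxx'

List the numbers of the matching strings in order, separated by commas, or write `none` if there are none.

1 → no match
2 → match
3 → match
4 → match
5 → no match
6 → match
7 → no match
8 → match
9 → match

2, 3, 4, 6, 8, 9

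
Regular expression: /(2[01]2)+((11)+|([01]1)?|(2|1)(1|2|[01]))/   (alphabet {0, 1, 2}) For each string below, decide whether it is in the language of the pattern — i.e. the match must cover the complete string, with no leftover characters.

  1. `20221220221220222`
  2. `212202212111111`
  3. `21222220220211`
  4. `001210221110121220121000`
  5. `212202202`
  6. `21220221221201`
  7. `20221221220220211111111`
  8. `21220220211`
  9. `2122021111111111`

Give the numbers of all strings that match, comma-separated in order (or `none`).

1 → match
2 → match
3 → no match
4 → no match — must start with `2`
5 → match
6 → match
7 → match
8 → match
9 → match

1, 2, 5, 6, 7, 8, 9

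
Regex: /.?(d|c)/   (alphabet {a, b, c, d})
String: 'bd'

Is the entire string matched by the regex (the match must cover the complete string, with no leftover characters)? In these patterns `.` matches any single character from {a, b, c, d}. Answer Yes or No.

Yes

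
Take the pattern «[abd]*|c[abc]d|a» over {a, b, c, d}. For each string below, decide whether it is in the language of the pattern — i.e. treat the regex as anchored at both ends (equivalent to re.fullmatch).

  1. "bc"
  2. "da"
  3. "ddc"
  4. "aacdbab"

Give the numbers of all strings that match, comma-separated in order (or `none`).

2

1 → no match
2 → match
3 → no match
4 → no match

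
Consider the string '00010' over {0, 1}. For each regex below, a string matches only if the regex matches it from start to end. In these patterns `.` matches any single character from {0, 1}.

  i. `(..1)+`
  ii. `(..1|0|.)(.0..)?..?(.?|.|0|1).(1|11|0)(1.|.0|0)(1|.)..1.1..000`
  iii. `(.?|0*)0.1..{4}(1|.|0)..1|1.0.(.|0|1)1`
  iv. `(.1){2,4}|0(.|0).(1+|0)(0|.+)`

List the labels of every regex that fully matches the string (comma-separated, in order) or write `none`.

iv

i → no match — must end with '1'
ii → no match — must end with '000'
iii → no match — must end with '1'
iv → match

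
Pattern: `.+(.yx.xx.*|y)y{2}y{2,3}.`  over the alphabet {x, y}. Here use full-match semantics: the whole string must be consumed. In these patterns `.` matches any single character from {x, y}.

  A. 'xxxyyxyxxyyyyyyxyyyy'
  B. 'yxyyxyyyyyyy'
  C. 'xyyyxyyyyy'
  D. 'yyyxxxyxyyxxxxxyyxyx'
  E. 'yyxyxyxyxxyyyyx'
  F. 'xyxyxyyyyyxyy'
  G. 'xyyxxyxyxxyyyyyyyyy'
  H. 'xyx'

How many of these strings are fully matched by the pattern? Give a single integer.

3

A → no match
B → match
C → no match
D → no match
E → match
F → no match
G → match
H → no match
Total matched: 3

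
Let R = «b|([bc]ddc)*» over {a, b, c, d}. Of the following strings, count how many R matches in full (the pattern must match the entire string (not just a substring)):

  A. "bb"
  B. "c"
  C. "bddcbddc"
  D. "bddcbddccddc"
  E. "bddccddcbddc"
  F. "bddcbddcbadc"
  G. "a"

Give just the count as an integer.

3

A → no match
B → no match
C → match
D → match
E → match
F → no match
G → no match
Total matched: 3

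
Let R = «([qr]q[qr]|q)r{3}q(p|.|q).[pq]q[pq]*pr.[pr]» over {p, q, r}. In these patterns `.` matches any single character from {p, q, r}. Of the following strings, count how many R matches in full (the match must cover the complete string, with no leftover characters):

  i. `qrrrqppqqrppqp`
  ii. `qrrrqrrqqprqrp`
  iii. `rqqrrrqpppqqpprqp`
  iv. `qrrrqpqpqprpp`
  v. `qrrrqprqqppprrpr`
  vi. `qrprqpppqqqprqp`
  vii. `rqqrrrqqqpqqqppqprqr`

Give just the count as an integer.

3

i → no match
ii → no match
iii → match
iv → match
v → no match
vi → no match
vii → match
Total matched: 3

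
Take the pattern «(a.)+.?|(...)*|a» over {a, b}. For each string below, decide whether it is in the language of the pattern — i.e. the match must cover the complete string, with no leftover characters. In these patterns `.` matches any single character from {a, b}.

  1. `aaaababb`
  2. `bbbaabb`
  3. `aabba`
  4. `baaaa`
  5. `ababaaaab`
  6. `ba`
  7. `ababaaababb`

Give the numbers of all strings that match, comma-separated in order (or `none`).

1. `aaaababb` → no match
2. `bbbaabb` → no match
3. `aabba` → no match
4. `baaaa` → no match
5. `ababaaaab` → match
6. `ba` → no match
7. `ababaaababb` → match

5, 7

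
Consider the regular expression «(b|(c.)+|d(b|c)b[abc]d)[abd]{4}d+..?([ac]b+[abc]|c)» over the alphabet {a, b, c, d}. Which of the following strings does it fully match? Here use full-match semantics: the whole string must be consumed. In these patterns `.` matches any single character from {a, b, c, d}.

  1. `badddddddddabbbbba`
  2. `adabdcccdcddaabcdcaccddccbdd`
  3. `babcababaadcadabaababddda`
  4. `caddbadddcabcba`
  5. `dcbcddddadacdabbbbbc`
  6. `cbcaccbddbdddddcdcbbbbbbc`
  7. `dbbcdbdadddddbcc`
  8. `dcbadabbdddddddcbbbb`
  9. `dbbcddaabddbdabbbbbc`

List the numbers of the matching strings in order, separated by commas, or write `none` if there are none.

1 → match
2 → no match
3 → no match
4 → no match
5 → no match
6 → match
7 → match
8 → match
9 → match

1, 6, 7, 8, 9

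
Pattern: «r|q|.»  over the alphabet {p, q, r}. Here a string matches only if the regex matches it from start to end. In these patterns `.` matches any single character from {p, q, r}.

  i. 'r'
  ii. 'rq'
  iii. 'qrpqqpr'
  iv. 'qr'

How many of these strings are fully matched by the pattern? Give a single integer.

i → match
ii → no match
iii → no match
iv → no match
Total matched: 1

1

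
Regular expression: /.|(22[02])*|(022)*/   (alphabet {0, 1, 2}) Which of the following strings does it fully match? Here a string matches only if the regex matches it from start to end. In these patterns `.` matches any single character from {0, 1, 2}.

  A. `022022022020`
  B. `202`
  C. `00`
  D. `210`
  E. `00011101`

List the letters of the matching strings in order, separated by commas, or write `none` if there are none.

none

A. `022022022020` → no match
B. `202` → no match
C. `00` → no match
D. `210` → no match
E. `00011101` → no match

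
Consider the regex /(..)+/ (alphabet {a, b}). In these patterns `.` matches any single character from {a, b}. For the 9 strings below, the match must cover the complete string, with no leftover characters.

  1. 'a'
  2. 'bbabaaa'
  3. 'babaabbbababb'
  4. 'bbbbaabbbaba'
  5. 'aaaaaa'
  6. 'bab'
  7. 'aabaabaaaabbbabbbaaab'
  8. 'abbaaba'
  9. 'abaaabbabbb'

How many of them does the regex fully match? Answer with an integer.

1 → no match
2 → no match
3 → no match
4 → match
5 → match
6 → no match
7 → no match
8 → no match
9 → no match
Total matched: 2

2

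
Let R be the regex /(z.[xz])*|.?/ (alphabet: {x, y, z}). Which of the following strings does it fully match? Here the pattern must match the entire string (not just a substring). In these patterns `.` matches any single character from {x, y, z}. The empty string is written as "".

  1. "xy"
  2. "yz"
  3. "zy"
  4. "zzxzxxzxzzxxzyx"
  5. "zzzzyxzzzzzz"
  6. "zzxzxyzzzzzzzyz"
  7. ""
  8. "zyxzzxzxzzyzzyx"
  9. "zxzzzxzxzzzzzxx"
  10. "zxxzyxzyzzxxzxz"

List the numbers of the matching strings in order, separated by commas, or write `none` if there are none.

1 → no match
2 → no match
3 → no match
4 → match
5 → match
6 → no match
7 → match
8 → match
9 → match
10 → match

4, 5, 7, 8, 9, 10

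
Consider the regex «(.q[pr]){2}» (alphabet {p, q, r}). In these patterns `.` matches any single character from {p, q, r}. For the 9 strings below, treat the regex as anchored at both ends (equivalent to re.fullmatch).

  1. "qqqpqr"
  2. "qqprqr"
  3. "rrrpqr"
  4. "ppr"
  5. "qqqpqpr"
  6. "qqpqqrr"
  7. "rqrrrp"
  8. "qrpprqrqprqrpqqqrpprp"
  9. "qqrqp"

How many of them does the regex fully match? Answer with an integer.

1

1 → no match
2 → match
3 → no match
4 → no match
5 → no match
6 → no match
7 → no match
8 → no match
9 → no match
Total matched: 1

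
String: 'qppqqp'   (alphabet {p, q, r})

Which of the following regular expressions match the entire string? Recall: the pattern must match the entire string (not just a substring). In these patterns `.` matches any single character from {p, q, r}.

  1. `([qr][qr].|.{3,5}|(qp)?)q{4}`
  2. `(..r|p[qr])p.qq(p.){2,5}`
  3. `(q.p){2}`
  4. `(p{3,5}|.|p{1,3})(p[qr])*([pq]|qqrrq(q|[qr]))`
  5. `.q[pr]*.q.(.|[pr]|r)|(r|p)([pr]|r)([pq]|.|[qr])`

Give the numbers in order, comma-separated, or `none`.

1 → no match — must end with 'q'
2 → no match
3 → match
4 → no match
5 → no match

3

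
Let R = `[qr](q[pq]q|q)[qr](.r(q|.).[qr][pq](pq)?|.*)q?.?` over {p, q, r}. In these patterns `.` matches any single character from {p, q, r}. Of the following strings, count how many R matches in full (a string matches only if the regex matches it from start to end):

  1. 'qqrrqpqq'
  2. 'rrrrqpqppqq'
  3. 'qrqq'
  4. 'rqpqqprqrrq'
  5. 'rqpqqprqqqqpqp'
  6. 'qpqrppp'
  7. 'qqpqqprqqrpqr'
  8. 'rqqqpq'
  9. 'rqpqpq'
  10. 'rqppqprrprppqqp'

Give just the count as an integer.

1. 'qqrrqpqq' → match
2. 'rrrrqpqppqq' → no match
3. 'qrqq' → no match
4. 'rqpqqprqrrq' → match
5 → match
6. 'qpqrppp' → no match
7 → match
8. 'rqqqpq' → match
9. 'rqpqpq' → no match
10 → no match
Total matched: 5

5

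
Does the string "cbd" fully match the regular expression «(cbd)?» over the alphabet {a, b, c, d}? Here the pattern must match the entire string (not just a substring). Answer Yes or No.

Yes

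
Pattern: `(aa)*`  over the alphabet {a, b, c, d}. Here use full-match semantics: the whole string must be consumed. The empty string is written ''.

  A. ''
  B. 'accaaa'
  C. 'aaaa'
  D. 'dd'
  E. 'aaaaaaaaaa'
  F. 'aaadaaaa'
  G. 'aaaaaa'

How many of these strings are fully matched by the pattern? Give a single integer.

A → match
B → no match
C → match
D → no match
E → match
F → no match
G → match
Total matched: 4

4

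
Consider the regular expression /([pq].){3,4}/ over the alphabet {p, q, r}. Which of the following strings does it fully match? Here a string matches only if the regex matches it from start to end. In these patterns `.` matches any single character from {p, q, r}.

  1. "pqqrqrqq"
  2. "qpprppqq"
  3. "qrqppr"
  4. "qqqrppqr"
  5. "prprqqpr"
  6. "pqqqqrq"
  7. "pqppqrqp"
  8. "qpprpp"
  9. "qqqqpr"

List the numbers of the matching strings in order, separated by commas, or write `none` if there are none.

1, 2, 3, 4, 5, 7, 8, 9

1 → match
2 → match
3 → match
4 → match
5 → match
6 → no match
7 → match
8 → match
9 → match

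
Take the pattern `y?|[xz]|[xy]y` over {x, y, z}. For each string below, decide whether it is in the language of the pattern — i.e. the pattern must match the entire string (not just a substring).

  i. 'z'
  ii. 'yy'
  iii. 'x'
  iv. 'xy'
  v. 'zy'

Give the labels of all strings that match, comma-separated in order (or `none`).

i, ii, iii, iv

i → match
ii → match
iii → match
iv → match
v → no match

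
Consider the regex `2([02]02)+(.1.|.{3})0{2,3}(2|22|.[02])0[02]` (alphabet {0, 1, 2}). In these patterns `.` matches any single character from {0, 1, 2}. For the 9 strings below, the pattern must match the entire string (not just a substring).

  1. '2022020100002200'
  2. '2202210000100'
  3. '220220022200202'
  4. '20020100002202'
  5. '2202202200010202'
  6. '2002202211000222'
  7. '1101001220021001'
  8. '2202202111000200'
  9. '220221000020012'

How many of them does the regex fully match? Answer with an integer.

1 → no match
2 → no match
3 → no match
4 → match
5 → no match
6 → no match
7 → no match — must start with '2'
8 → match
9 → no match
Total matched: 2

2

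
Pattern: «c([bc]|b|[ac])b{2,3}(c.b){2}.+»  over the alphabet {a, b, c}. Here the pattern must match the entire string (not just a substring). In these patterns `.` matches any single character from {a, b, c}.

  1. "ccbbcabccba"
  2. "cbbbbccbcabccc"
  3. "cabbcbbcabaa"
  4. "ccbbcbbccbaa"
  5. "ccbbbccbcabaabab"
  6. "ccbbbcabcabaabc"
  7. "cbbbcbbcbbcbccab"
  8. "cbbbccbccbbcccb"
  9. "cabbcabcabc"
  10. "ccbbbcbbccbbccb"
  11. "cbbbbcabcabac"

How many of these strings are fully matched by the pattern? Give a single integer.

1. "ccbbcabccba" → match
2 → match
3. "cabbcbbcabaa" → match
4. "ccbbcbbccbaa" → match
5 → match
6 → match
7 → match
8 → match
9. "cabbcabcabc" → match
10 → match
11 → match
Total matched: 11

11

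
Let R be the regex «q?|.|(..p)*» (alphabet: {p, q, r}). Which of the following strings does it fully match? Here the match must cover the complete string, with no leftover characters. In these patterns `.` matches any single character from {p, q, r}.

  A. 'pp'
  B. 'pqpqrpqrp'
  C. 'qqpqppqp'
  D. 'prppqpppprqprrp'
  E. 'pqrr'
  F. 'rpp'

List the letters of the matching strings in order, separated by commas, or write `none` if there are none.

A → no match
B → match
C → no match
D → match
E → no match
F → match

B, D, F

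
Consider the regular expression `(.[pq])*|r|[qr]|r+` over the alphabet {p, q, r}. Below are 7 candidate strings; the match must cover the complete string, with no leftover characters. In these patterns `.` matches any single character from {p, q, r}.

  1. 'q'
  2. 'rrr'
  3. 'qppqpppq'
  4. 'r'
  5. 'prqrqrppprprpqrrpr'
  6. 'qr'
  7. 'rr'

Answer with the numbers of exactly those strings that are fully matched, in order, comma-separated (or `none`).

1 → match
2 → match
3 → match
4 → match
5 → no match
6 → no match
7 → match

1, 2, 3, 4, 7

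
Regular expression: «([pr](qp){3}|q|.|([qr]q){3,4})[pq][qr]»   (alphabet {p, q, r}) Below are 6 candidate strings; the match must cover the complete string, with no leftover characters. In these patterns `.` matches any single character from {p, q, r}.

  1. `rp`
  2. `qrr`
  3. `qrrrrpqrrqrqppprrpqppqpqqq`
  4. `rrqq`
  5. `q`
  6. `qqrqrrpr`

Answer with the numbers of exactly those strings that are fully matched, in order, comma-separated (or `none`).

1 → no match
2 → no match
3 → no match
4 → no match
5 → no match
6 → no match

none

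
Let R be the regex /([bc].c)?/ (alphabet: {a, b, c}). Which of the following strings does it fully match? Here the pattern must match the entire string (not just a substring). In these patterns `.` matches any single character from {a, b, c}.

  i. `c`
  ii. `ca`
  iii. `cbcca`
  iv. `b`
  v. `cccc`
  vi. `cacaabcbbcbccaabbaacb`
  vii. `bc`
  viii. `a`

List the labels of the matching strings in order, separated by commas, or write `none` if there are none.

none

i → no match
ii → no match
iii → no match
iv → no match
v → no match
vi → no match
vii → no match
viii → no match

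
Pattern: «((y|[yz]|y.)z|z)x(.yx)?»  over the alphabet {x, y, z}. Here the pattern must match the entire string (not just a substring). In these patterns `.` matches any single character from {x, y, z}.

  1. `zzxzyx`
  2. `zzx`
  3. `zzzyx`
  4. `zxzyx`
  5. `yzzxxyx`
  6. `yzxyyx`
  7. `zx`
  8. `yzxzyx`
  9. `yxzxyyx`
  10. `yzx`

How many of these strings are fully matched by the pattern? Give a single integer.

9

1 → match
2 → match
3 → no match
4 → match
5 → match
6 → match
7 → match
8 → match
9 → match
10 → match
Total matched: 9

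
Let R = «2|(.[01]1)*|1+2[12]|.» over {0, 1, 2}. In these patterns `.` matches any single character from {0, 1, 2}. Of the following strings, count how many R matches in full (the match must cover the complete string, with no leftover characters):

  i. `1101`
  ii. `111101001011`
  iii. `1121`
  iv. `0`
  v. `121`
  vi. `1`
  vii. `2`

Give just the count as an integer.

6

i → no match
ii → match
iii → match
iv → match
v → match
vi → match
vii → match
Total matched: 6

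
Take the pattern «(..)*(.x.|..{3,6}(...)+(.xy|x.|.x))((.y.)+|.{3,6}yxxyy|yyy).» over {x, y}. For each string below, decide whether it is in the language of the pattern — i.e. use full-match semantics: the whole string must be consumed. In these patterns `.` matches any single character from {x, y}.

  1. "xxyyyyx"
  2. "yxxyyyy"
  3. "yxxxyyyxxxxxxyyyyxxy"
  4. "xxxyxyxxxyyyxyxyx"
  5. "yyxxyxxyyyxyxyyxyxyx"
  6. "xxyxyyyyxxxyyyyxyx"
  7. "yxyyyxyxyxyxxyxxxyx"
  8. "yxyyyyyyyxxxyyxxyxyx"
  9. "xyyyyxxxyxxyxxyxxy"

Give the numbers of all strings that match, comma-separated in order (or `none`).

1, 2

1 → match
2 → match
3 → no match
4 → no match
5 → no match
6 → no match
7 → no match
8 → no match
9 → no match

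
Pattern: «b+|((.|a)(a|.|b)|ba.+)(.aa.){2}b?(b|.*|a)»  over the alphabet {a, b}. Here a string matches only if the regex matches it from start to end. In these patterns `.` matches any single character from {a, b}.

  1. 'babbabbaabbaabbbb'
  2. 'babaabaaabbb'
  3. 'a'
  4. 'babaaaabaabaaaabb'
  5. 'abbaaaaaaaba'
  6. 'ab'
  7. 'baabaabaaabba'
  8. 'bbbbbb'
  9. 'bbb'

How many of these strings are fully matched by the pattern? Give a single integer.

1 → match
2 → match
3 → no match
4 → match
5 → match
6 → no match
7 → match
8 → match
9 → match
Total matched: 7

7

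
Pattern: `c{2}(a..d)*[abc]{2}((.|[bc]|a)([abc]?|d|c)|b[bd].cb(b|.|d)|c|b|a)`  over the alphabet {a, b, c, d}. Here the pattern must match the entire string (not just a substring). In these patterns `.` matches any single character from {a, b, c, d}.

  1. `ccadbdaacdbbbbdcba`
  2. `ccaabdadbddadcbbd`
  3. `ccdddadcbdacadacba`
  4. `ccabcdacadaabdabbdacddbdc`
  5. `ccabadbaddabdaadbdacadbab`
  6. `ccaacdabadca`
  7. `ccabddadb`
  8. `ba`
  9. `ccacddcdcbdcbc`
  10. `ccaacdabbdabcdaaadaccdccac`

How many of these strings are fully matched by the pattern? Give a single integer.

1 → match
2 → no match
3 → no match
4 → no match
5 → no match
6. `ccaacdabadca` → no match
7. `ccabddadb` → no match
8. `ba` → no match — must start with `c`
9 → no match
10 → match
Total matched: 2

2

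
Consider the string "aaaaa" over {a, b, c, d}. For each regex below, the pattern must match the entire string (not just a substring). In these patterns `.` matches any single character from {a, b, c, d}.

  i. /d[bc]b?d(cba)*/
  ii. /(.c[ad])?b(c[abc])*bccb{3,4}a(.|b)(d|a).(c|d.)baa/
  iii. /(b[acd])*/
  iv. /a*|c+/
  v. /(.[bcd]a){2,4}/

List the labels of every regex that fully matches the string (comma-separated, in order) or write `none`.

i → no match — must start with "d"
ii → no match — must end with "baa"
iii → no match
iv → match
v → no match

iv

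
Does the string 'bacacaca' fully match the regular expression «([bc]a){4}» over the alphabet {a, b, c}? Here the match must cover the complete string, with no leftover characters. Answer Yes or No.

Yes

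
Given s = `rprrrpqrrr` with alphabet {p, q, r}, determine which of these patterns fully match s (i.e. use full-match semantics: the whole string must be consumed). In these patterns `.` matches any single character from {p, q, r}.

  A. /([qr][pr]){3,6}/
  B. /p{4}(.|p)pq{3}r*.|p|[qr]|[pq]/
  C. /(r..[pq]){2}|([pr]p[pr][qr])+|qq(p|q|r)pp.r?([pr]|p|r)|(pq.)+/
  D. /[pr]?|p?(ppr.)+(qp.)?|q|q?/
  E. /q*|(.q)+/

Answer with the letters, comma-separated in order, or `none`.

A → match
B → no match
C → no match
D → no match
E → no match

A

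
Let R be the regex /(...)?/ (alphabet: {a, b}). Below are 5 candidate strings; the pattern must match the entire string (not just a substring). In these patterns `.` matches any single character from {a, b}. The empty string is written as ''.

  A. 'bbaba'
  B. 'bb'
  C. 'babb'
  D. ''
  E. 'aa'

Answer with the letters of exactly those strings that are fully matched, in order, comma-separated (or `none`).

A → no match
B → no match
C → no match
D → match
E → no match

D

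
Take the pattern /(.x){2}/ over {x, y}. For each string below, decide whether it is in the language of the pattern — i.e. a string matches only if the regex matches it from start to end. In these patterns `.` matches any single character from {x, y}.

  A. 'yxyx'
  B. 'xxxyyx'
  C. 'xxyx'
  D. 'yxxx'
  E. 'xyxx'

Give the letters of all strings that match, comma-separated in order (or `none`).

A, C, D

A. 'yxyx' → match
B. 'xxxyyx' → no match
C. 'xxyx' → match
D. 'yxxx' → match
E. 'xyxx' → no match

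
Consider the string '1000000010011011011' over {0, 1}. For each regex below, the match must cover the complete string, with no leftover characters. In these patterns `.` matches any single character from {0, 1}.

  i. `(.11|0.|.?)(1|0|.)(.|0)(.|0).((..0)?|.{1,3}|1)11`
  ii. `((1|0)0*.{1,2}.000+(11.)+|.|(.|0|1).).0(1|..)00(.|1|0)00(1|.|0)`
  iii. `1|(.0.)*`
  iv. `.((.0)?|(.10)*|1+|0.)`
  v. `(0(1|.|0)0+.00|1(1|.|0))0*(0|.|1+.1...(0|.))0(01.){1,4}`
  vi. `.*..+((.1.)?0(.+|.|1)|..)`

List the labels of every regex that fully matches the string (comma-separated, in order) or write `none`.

i → no match
ii → no match
iii → no match
iv → no match
v → match
vi → match

v, vi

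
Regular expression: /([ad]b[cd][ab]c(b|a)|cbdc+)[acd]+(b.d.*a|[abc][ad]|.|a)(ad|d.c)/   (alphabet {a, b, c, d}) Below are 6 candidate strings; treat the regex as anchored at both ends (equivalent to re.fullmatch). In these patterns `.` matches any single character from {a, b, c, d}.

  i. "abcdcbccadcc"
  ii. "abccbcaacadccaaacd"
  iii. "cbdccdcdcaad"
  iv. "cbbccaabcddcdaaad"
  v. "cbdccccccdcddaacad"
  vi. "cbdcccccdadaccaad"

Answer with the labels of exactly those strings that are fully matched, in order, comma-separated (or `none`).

iii, v, vi

i. "abcdcbccadcc" → no match
ii → no match
iii. "cbdccdcdcaad" → match
iv → no match
v → match
vi → match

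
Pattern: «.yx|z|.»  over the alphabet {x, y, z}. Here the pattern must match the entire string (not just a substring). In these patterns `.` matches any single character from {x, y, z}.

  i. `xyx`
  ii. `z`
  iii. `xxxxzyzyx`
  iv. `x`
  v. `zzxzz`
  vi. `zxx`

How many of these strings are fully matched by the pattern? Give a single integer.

i → match
ii → match
iii → no match
iv → match
v → no match
vi → no match
Total matched: 3

3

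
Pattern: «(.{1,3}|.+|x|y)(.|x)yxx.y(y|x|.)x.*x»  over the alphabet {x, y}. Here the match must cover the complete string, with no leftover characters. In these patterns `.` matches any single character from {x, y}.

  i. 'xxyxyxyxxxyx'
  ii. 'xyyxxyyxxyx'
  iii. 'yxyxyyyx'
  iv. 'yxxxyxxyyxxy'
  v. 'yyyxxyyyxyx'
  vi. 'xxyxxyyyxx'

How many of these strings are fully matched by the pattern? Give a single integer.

i → no match
ii → match
iii → no match
iv → no match — must end with 'x'
v → match
vi → match
Total matched: 3

3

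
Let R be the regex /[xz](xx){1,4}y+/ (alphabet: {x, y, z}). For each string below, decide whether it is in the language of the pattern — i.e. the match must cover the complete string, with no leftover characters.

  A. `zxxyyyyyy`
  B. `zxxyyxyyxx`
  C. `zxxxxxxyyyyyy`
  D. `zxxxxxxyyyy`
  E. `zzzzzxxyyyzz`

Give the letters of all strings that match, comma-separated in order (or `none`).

A, C, D

A → match
B → no match — must end with `y`
C → match
D → match
E → no match — must end with `y`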